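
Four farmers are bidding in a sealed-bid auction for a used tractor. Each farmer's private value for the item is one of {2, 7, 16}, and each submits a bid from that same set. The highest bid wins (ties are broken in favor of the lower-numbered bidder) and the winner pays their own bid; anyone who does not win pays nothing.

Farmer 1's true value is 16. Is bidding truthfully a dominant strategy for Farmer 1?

No

Consider the case where Farmer 2 bids 2, Farmer 3 bids 2 and Farmer 4 bids 2.
Truthful bid 16: wins, pays 16, utility 16 - 16 = 0.
Bid 2 instead: wins, pays 2, utility 16 - 2 = 14.
Since 14 > 0, bidding 2 is strictly better here, so truthful bidding is not dominant.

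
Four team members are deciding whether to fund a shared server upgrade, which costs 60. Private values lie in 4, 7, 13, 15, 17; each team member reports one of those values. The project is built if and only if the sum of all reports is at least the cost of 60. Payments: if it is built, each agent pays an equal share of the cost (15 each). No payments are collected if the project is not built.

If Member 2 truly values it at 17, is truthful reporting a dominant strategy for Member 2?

Yes

Check each profile of the others' reports and compare truth against every alternative report.
Others report (13, 13, 17): truth gives 2, best alternative gives 0.
Others report (13, 15, 15): truth gives 2, best alternative gives 0.
Others report (13, 17, 13): truth gives 2, best alternative gives 0.
Others report (15, 13, 15): truth gives 2, best alternative gives 0.
Others report (15, 15, 13): truth gives 2, best alternative gives 0.
Others report (17, 13, 13): truth gives 2, best alternative gives 0.
(Remaining 119 profiles checked similarly; truth is weakly best in each.)
In every case the truthful report is at least as good as any alternative, so it is a dominant strategy.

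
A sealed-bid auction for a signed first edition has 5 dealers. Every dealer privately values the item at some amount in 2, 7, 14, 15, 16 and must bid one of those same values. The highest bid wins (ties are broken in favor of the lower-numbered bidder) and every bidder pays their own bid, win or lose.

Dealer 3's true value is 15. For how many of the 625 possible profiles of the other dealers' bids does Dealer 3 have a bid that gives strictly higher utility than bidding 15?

Others bid (2, 2, 2, 2): truth gives 0; bid 7 gives 8 > 0. Violating.
Others bid (2, 2, 2, 7): truth gives 0; bid 7 gives 8 > 0. Violating.
Others bid (2, 2, 2, 14): truth gives 0; bid 14 gives 1 > 0. Violating.
Others bid (2, 2, 2, 16): truth gives -15; bid 16 gives -1 > -15. Violating.
Others bid (2, 2, 2, 15): truth gives 0; no alternative beats it.
Others bid (2, 2, 7, 15): truth gives 0; no alternative beats it.
(Checking all 625 profiles: 517 have a profitable deviation, 108 do not.)

517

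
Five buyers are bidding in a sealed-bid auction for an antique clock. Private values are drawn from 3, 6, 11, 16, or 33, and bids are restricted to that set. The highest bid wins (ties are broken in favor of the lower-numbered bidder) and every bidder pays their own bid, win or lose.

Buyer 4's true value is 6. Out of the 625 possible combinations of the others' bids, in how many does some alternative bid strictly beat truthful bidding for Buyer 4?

Others bid (3, 3, 3, 11): truth gives -6; bid 3 gives -3 > -6. Violating.
Others bid (3, 3, 3, 16): truth gives -6; bid 3 gives -3 > -6. Violating.
Others bid (3, 3, 3, 33): truth gives -6; bid 3 gives -3 > -6. Violating.
Others bid (3, 3, 6, 3): truth gives -6; bid 3 gives -3 > -6. Violating.
Others bid (3, 3, 3, 3): truth gives 0; no alternative beats it.
Others bid (3, 3, 3, 6): truth gives 0; no alternative beats it.
(Checking all 625 profiles: 623 have a profitable deviation, 2 do not.)

623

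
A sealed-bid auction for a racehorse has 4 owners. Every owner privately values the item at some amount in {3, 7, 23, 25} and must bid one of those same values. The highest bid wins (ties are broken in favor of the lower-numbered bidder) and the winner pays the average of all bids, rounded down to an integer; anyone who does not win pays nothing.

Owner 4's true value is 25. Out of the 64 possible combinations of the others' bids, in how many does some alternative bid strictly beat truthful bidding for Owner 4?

1

Others bid (3, 3, 3): truth gives 17; bid 7 gives 21 > 17. Violating.
Others bid (3, 3, 7): truth gives 16; no alternative beats it.
Others bid (3, 3, 23): truth gives 12; no alternative beats it.
(Checking all 64 profiles: 1 has a profitable deviation, 63 do not.)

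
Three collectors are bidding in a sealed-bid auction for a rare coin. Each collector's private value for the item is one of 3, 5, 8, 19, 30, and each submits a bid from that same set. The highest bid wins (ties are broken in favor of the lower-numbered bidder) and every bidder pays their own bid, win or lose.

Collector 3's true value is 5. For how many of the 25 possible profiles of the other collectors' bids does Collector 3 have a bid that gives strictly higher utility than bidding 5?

24

Others bid (3, 5): truth gives -5; bid 3 gives -3 > -5. Violating.
Others bid (3, 8): truth gives -5; bid 3 gives -3 > -5. Violating.
Others bid (3, 19): truth gives -5; bid 3 gives -3 > -5. Violating.
Others bid (3, 30): truth gives -5; bid 3 gives -3 > -5. Violating.
Others bid (3, 3): truth gives 0; no alternative beats it.
(Checking all 25 profiles: 24 have a profitable deviation, 1 does not.)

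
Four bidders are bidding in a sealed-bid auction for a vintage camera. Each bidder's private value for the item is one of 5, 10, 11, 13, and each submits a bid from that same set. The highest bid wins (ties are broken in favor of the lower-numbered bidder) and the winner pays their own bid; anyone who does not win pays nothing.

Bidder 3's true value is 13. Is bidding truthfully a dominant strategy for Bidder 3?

Consider the case where Bidder 1 bids 5, Bidder 2 bids 5 and Bidder 4 bids 5.
Truthful bid 13: wins, pays 13, utility 13 - 13 = 0.
Bid 10 instead: wins, pays 10, utility 13 - 10 = 3.
Since 3 > 0, bidding 10 is strictly better here, so truthful bidding is not dominant.

No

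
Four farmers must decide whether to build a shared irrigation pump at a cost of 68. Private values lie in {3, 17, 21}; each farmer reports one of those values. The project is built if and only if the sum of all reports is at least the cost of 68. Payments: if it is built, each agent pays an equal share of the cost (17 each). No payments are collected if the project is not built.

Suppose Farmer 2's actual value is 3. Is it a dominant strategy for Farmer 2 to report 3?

Yes

Check each profile of the others' reports and compare truth against every alternative report.
Others report (17, 17, 17): truth gives 0, best alternative gives -14.
Others report (17, 17, 21): truth gives 0, best alternative gives -14.
Others report (17, 21, 17): truth gives 0, best alternative gives -14.
Others report (17, 21, 21): truth gives 0, best alternative gives -14.
Others report (21, 17, 17): truth gives 0, best alternative gives -14.
Others report (21, 17, 21): truth gives 0, best alternative gives -14.
(Remaining 21 profiles checked similarly; truth is weakly best in each.)
In every case the truthful report is at least as good as any alternative, so it is a dominant strategy.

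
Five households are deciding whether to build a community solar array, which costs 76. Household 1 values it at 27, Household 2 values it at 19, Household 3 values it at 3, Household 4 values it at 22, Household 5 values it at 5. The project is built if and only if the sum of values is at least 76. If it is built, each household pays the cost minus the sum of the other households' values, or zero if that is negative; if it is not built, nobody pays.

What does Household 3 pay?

Total value 76 ≥ cost 76, so the project is built.
The other households' values sum to 73.
Cost minus that sum is 76 - 73 = 3.

3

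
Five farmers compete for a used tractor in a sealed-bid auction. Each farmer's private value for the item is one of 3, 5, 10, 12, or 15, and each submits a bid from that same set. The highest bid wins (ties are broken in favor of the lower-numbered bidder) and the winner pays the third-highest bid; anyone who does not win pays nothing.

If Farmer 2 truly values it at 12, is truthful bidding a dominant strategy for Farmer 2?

Consider the case where Farmer 1 bids 3, Farmer 3 bids 3, Farmer 4 bids 3 and Farmer 5 bids 15.
Truthful bid 12: loses, pays 0, utility 0.
Bid 15 instead: wins, pays 3, utility 12 - 3 = 9.
Since 9 > 0, bidding 15 is strictly better here, so truthful bidding is not dominant.

No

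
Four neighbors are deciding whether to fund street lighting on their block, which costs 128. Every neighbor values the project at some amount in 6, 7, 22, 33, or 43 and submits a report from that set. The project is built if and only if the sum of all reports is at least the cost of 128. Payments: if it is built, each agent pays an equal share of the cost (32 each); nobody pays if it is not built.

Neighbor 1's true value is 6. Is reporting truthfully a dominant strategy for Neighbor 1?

Yes

Check each profile of the others' reports and compare truth against every alternative report.
Others report (43, 43, 43): truth gives -26, best alternative gives -26.
Others report (6, 6, 6): truth gives 0, best alternative gives 0.
Others report (6, 6, 7): truth gives 0, best alternative gives 0.
Others report (6, 6, 22): truth gives 0, best alternative gives 0.
Others report (6, 6, 33): truth gives 0, best alternative gives 0.
Others report (6, 6, 43): truth gives 0, best alternative gives 0.
(Remaining 119 profiles checked similarly; truth is weakly best in each.)
In every case the truthful report is at least as good as any alternative, so it is a dominant strategy.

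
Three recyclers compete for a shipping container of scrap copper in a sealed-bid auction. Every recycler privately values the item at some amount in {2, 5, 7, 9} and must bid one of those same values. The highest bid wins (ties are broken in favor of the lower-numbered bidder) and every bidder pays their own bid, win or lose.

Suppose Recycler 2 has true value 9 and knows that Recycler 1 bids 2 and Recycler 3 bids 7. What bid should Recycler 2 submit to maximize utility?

7

Bid 2: loses but pays 2, utility -2.
Bid 5: loses but pays 5, utility -5.
Bid 7: wins, pays 7, utility 9 - 7 = 2.
Bid 9: wins, pays 9, utility 9 - 9 = 0.
The best choice is 7 with utility 2.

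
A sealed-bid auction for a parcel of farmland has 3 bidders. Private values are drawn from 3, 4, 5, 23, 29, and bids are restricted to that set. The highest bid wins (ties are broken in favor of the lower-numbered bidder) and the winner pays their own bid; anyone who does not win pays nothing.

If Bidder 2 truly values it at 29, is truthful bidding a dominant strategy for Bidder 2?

No

Consider the case where Bidder 1 bids 3 and Bidder 3 bids 3.
Truthful bid 29: wins, pays 29, utility 29 - 29 = 0.
Bid 4 instead: wins, pays 4, utility 29 - 4 = 25.
Since 25 > 0, bidding 4 is strictly better here, so truthful bidding is not dominant.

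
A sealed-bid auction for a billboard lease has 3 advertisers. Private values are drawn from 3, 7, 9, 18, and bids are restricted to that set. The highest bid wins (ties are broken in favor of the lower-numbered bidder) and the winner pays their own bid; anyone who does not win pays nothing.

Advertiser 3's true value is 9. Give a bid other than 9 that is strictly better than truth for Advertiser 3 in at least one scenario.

Suppose Advertiser 1 bids 3 and Advertiser 2 bids 3.
Bid 9: wins, pays 9, utility 9 - 9 = 0.
Bid 7: wins, pays 7, utility 9 - 7 = 2.
So bidding 7 beats truth here (2 > 0).

7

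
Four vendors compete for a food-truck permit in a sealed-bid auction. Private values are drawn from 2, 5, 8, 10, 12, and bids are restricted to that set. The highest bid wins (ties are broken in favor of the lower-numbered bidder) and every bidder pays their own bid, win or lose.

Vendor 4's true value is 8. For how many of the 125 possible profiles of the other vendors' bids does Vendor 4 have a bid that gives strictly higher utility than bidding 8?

Others bid (2, 2, 2): truth gives 0; bid 5 gives 3 > 0. Violating.
Others bid (2, 2, 8): truth gives -8; bid 2 gives -2 > -8. Violating.
Others bid (2, 2, 10): truth gives -8; bid 2 gives -2 > -8. Violating.
Others bid (2, 2, 12): truth gives -8; bid 2 gives -2 > -8. Violating.
Others bid (2, 2, 5): truth gives 0; no alternative beats it.
Others bid (2, 5, 2): truth gives 0; no alternative beats it.
(Checking all 125 profiles: 118 have a profitable deviation, 7 do not.)

118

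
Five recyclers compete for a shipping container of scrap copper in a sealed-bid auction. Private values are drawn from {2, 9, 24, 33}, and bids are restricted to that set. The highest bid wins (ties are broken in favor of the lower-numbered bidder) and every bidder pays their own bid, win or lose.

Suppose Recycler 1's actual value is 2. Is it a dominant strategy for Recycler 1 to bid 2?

Yes

Check each profile of the others' bids and compare truth against every alternative bid.
Others bid (2, 2, 2, 2): truth gives 0, best alternative gives -7.
Others bid (2, 2, 2, 24): truth gives -2, best alternative gives -9.
Others bid (2, 2, 2, 33): truth gives -2, best alternative gives -9.
Others bid (2, 2, 9, 24): truth gives -2, best alternative gives -9.
Others bid (2, 2, 9, 33): truth gives -2, best alternative gives -9.
Others bid (2, 2, 24, 2): truth gives -2, best alternative gives -9.
(Remaining 250 profiles checked similarly; truth is weakly best in each.)
In every case the truthful bid is at least as good as any alternative, so it is a dominant strategy.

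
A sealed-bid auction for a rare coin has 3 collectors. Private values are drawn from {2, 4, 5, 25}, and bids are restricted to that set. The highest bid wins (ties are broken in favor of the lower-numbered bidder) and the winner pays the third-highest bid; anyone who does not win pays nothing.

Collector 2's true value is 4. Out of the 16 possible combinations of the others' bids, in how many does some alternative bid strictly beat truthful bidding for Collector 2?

Others bid (2, 5): truth gives 0; bid 5 gives 2 > 0. Violating.
Others bid (2, 25): truth gives 0; bid 25 gives 2 > 0. Violating.
Others bid (4, 2): truth gives 0; bid 5 gives 2 > 0. Violating.
Others bid (5, 2): truth gives 0; bid 25 gives 2 > 0. Violating.
Others bid (2, 2): truth gives 2; no alternative beats it.
Others bid (2, 4): truth gives 2; no alternative beats it.
(Checking all 16 profiles: 4 have a profitable deviation, 12 do not.)

4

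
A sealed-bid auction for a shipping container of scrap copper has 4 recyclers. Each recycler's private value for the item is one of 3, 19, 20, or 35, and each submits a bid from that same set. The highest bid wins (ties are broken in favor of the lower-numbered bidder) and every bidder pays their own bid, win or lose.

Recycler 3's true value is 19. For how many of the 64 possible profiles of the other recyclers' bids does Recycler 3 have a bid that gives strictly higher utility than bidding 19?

Others bid (3, 3, 20): truth gives -19; bid 20 gives -1 > -19. Violating.
Others bid (3, 3, 35): truth gives -19; bid 3 gives -3 > -19. Violating.
Others bid (3, 19, 3): truth gives -19; bid 20 gives -1 > -19. Violating.
Others bid (3, 19, 19): truth gives -19; bid 20 gives -1 > -19. Violating.
Others bid (3, 3, 3): truth gives 0; no alternative beats it.
Others bid (3, 3, 19): truth gives 0; no alternative beats it.
(Checking all 64 profiles: 62 have a profitable deviation, 2 do not.)

62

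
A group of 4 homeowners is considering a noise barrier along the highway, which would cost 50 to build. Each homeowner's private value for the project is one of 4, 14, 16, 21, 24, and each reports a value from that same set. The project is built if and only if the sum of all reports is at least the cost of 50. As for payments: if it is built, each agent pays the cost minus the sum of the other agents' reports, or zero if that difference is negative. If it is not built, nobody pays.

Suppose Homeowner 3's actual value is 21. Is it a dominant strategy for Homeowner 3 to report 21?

Yes

Check each profile of the others' reports and compare truth against every alternative report.
Others report (4, 24, 24): truth gives 21, best alternative gives 21.
Others report (14, 14, 24): truth gives 21, best alternative gives 21.
Others report (14, 16, 21): truth gives 21, best alternative gives 21.
Others report (14, 16, 24): truth gives 21, best alternative gives 21.
Others report (14, 21, 16): truth gives 21, best alternative gives 21.
Others report (14, 21, 21): truth gives 21, best alternative gives 21.
(Remaining 119 profiles checked similarly; truth is weakly best in each.)
In every case the truthful report is at least as good as any alternative, so it is a dominant strategy.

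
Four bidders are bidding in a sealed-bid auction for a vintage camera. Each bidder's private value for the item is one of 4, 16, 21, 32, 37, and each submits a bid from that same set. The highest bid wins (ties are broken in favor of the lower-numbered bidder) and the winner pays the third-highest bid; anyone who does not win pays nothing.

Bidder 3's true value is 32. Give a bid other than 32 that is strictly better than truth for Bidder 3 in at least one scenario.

37

Suppose Bidder 1 bids 4, Bidder 2 bids 4 and Bidder 4 bids 37.
Bid 32: loses, pays 0, utility 0.
Bid 37: wins, pays 4, utility 32 - 4 = 28.
So bidding 37 beats truth here (28 > 0).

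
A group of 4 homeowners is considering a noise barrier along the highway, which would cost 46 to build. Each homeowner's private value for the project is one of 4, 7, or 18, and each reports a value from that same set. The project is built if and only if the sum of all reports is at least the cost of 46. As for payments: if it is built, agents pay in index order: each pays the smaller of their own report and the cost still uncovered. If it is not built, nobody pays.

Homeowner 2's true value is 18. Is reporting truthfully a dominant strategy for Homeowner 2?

Consider the case where Homeowner 1 reports 4, Homeowner 3 reports 18 and Homeowner 4 reports 18.
Truthful report 18: project built, pays 18, utility 18 - 18 = 0.
Report 7 instead: project built, pays 7, utility 18 - 7 = 11.
Since 11 > 0, reporting 7 is strictly better here, so truthful reporting is not dominant.

No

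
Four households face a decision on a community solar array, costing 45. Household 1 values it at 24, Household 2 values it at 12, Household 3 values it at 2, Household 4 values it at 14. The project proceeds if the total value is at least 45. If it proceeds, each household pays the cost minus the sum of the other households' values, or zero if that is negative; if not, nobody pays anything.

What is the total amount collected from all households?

29

Total value 52 ≥ cost 45, so it is built.
Household 1: others sum to 28; max(0, 45 - 28) = 17.
Household 2: others sum to 40; max(0, 45 - 40) = 5.
Household 3: others sum to 50; max(0, 45 - 50) = 0.
Household 4: others sum to 38; max(0, 45 - 38) = 7.
Total collected = 17 + 5 + 0 + 7 = 29.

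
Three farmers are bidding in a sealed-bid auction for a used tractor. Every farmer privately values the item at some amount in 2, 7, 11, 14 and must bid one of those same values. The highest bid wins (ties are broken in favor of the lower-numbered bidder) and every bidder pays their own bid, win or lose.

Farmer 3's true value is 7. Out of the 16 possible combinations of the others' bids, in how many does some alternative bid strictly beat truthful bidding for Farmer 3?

15

Others bid (2, 7): truth gives -7; bid 2 gives -2 > -7. Violating.
Others bid (2, 11): truth gives -7; bid 2 gives -2 > -7. Violating.
Others bid (2, 14): truth gives -7; bid 2 gives -2 > -7. Violating.
Others bid (7, 2): truth gives -7; bid 2 gives -2 > -7. Violating.
Others bid (2, 2): truth gives 0; no alternative beats it.
(Checking all 16 profiles: 15 have a profitable deviation, 1 does not.)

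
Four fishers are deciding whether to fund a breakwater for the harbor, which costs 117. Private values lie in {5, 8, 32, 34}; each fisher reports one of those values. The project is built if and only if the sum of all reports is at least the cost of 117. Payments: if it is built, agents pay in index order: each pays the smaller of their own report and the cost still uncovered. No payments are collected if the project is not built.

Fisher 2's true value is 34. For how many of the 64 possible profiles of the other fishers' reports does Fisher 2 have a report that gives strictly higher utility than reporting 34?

8

Others report (32, 32, 32): truth gives 0; report 32 gives 2 > 0. Violating.
Others report (32, 32, 34): truth gives 0; report 32 gives 2 > 0. Violating.
Others report (32, 34, 32): truth gives 0; report 32 gives 2 > 0. Violating.
Others report (32, 34, 34): truth gives 0; report 32 gives 2 > 0. Violating.
Others report (5, 5, 5): truth gives 0; no alternative beats it.
Others report (5, 5, 8): truth gives 0; no alternative beats it.
(Checking all 64 profiles: 8 have a profitable deviation, 56 do not.)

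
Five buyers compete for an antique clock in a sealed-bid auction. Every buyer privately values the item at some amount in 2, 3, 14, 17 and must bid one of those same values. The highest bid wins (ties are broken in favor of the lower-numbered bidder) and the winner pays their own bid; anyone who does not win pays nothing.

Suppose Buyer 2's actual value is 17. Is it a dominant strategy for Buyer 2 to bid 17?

No

Consider the case where Buyer 1 bids 2, Buyer 3 bids 2, Buyer 4 bids 2 and Buyer 5 bids 2.
Truthful bid 17: wins, pays 17, utility 17 - 17 = 0.
Bid 3 instead: wins, pays 3, utility 17 - 3 = 14.
Since 14 > 0, bidding 3 is strictly better here, so truthful bidding is not dominant.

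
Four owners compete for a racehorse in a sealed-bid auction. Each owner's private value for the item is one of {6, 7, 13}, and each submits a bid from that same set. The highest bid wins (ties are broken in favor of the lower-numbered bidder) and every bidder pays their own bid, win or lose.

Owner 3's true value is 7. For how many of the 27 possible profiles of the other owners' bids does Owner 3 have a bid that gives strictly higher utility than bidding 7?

Others bid (6, 6, 13): truth gives -7; bid 6 gives -6 > -7. Violating.
Others bid (6, 7, 6): truth gives -7; bid 6 gives -6 > -7. Violating.
Others bid (6, 7, 7): truth gives -7; bid 6 gives -6 > -7. Violating.
Others bid (6, 7, 13): truth gives -7; bid 6 gives -6 > -7. Violating.
Others bid (6, 6, 6): truth gives 0; no alternative beats it.
Others bid (6, 6, 7): truth gives 0; no alternative beats it.
(Checking all 27 profiles: 25 have a profitable deviation, 2 do not.)

25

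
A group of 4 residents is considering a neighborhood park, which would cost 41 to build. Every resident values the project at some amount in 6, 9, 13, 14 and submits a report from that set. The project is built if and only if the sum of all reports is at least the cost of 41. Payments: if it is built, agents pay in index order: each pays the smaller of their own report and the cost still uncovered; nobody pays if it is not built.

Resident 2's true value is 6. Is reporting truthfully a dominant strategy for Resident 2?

Yes

Check each profile of the others' reports and compare truth against every alternative report.
Others report (6, 13, 13): truth gives 0, best alternative gives -3.
Others report (6, 13, 14): truth gives 0, best alternative gives -3.
Others report (6, 14, 13): truth gives 0, best alternative gives -3.
Others report (6, 14, 14): truth gives 0, best alternative gives -3.
Others report (9, 9, 14): truth gives 0, best alternative gives -3.
Others report (9, 13, 13): truth gives 0, best alternative gives -3.
(Remaining 58 profiles checked similarly; truth is weakly best in each.)
In every case the truthful report is at least as good as any alternative, so it is a dominant strategy.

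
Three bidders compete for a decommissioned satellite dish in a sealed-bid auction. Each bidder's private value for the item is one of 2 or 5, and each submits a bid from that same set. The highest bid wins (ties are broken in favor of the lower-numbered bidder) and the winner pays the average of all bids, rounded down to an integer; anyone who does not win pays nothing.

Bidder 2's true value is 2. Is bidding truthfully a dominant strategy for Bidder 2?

Yes

Check each profile of the others' bids and compare truth against every alternative bid.
Others bid (2, 5): truth gives 0, best alternative gives -2.
Others bid (2, 2): truth gives 0, best alternative gives -1.
Others bid (5, 2): truth gives 0, best alternative gives 0.
Others bid (5, 5): truth gives 0, best alternative gives 0.
In every case the truthful bid is at least as good as any alternative, so it is a dominant strategy.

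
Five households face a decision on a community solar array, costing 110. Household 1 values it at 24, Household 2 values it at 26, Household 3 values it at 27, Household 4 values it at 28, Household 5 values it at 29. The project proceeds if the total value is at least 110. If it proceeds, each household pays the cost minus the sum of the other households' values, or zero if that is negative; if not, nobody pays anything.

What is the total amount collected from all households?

Total value 134 ≥ cost 110, so it is built.
Household 1: others sum to 110; max(0, 110 - 110) = 0.
Household 2: others sum to 108; max(0, 110 - 108) = 2.
Household 3: others sum to 107; max(0, 110 - 107) = 3.
Household 4: others sum to 106; max(0, 110 - 106) = 4.
Household 5: others sum to 105; max(0, 110 - 105) = 5.
Total collected = 0 + 2 + 3 + 4 + 5 = 14.

14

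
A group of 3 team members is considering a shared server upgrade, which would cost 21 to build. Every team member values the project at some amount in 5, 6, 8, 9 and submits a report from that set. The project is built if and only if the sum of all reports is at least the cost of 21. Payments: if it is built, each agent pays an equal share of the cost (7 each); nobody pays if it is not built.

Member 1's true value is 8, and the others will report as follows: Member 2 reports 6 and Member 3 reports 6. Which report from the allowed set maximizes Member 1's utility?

9

Report 5: project not built, utility 0.
Report 6: project not built, utility 0.
Report 8: project not built, utility 0.
Report 9: project built, pays 7, utility 8 - 7 = 1.
The best choice is 9 with utility 1.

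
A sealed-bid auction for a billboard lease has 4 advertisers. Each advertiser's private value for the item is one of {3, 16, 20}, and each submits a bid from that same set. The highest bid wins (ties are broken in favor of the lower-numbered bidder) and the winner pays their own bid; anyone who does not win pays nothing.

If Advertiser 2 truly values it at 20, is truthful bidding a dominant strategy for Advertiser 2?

No

Consider the case where Advertiser 1 bids 3, Advertiser 3 bids 3 and Advertiser 4 bids 3.
Truthful bid 20: wins, pays 20, utility 20 - 20 = 0.
Bid 16 instead: wins, pays 16, utility 20 - 16 = 4.
Since 4 > 0, bidding 16 is strictly better here, so truthful bidding is not dominant.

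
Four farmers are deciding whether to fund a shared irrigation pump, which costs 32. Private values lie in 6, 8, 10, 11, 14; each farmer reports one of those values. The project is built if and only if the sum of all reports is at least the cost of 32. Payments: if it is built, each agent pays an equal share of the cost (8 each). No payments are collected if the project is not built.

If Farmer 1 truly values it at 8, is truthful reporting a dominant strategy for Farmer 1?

Yes

Check each profile of the others' reports and compare truth against every alternative report.
Others report (6, 6, 6): truth gives 0, best alternative gives 0.
Others report (6, 6, 8): truth gives 0, best alternative gives 0.
Others report (6, 6, 10): truth gives 0, best alternative gives 0.
Others report (6, 6, 11): truth gives 0, best alternative gives 0.
Others report (6, 6, 14): truth gives 0, best alternative gives 0.
Others report (6, 8, 6): truth gives 0, best alternative gives 0.
(Remaining 119 profiles checked similarly; truth is weakly best in each.)
In every case the truthful report is at least as good as any alternative, so it is a dominant strategy.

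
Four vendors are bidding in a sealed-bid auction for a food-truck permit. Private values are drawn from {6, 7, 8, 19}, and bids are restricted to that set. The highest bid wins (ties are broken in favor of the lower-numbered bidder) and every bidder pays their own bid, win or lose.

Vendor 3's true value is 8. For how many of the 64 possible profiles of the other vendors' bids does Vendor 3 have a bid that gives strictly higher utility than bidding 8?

Others bid (6, 6, 6): truth gives 0; bid 7 gives 1 > 0. Violating.
Others bid (6, 6, 7): truth gives 0; bid 7 gives 1 > 0. Violating.
Others bid (6, 6, 19): truth gives -8; bid 6 gives -6 > -8. Violating.
Others bid (6, 7, 19): truth gives -8; bid 6 gives -6 > -8. Violating.
Others bid (6, 6, 8): truth gives 0; no alternative beats it.
Others bid (6, 7, 6): truth gives 0; no alternative beats it.
(Checking all 64 profiles: 54 have a profitable deviation, 10 do not.)

54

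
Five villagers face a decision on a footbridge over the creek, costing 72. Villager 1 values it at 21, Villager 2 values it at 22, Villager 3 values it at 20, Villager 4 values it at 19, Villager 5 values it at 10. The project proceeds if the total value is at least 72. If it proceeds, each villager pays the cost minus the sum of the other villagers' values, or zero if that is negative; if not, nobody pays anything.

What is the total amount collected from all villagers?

3

Total value 92 ≥ cost 72, so it is built.
Villager 1: others sum to 71; max(0, 72 - 71) = 1.
Villager 2: others sum to 70; max(0, 72 - 70) = 2.
Villager 3: others sum to 72; max(0, 72 - 72) = 0.
Villager 4: others sum to 73; max(0, 72 - 73) = 0.
Villager 5: others sum to 82; max(0, 72 - 82) = 0.
Total collected = 1 + 2 + 0 + 0 + 0 = 3.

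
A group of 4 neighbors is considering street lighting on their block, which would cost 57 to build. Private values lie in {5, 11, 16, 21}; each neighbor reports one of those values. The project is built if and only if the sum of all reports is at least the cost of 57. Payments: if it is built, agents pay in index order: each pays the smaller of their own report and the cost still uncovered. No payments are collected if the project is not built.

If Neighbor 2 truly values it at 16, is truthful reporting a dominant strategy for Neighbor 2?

Consider the case where Neighbor 1 reports 5, Neighbor 3 reports 21 and Neighbor 4 reports 21.
Truthful report 16: project built, pays 16, utility 16 - 16 = 0.
Report 11 instead: project built, pays 11, utility 16 - 11 = 5.
Since 5 > 0, reporting 11 is strictly better here, so truthful reporting is not dominant.

No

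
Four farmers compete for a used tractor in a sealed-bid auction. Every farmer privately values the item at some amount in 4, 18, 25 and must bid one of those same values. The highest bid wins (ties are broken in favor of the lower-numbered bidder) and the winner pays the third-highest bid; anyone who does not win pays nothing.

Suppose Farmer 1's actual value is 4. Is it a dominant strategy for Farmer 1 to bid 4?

Check each profile of the others' bids and compare truth against every alternative bid.
Others bid (4, 18, 18): truth gives 0, best alternative gives -14.
Others bid (18, 4, 18): truth gives 0, best alternative gives -14.
Others bid (18, 18, 4): truth gives 0, best alternative gives -14.
Others bid (18, 18, 18): truth gives 0, best alternative gives -14.
Others bid (4, 4, 4): truth gives 0, best alternative gives 0.
Others bid (4, 4, 18): truth gives 0, best alternative gives 0.
(Remaining 21 profiles checked similarly; truth is weakly best in each.)
In every case the truthful bid is at least as good as any alternative, so it is a dominant strategy.

Yes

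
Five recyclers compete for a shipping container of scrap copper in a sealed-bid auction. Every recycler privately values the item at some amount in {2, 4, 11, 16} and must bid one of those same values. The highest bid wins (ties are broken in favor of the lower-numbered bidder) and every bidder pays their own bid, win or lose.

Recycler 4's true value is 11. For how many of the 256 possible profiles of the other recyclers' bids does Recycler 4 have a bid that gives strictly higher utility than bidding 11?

Others bid (2, 2, 2, 2): truth gives 0; bid 4 gives 7 > 0. Violating.
Others bid (2, 2, 2, 4): truth gives 0; bid 4 gives 7 > 0. Violating.
Others bid (2, 2, 2, 16): truth gives -11; bid 2 gives -2 > -11. Violating.
Others bid (2, 2, 4, 16): truth gives -11; bid 2 gives -2 > -11. Violating.
Others bid (2, 2, 2, 11): truth gives 0; no alternative beats it.
Others bid (2, 2, 4, 2): truth gives 0; no alternative beats it.
(Checking all 256 profiles: 234 have a profitable deviation, 22 do not.)

234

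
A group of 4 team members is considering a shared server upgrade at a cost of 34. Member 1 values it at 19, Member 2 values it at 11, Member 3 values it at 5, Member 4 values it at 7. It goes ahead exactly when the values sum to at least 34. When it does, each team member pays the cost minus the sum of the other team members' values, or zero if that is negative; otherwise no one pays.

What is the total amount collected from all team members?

Total value 42 ≥ cost 34, so it is built.
Member 1: others sum to 23; max(0, 34 - 23) = 11.
Member 2: others sum to 31; max(0, 34 - 31) = 3.
Member 3: others sum to 37; max(0, 34 - 37) = 0.
Member 4: others sum to 35; max(0, 34 - 35) = 0.
Total collected = 11 + 3 + 0 + 0 = 14.

14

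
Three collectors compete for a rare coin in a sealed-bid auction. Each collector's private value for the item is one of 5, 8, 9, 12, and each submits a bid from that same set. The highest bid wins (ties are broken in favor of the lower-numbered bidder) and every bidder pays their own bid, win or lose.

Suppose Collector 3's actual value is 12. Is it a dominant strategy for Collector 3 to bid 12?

Consider the case where Collector 1 bids 5 and Collector 2 bids 5.
Truthful bid 12: wins, pays 12, utility 12 - 12 = 0.
Bid 8 instead: wins, pays 8, utility 12 - 8 = 4.
Since 4 > 0, bidding 8 is strictly better here, so truthful bidding is not dominant.

No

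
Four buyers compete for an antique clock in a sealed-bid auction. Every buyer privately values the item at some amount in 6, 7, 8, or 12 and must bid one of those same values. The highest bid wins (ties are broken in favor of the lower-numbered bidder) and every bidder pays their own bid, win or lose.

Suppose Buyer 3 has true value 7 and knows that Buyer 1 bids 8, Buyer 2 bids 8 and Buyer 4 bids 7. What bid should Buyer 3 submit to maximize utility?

12

Bid 6: loses but pays 6, utility -6.
Bid 7: loses but pays 7, utility -7.
Bid 8: loses but pays 8, utility -8.
Bid 12: wins, pays 12, utility 7 - 12 = -5.
The best choice is 12 with utility -5.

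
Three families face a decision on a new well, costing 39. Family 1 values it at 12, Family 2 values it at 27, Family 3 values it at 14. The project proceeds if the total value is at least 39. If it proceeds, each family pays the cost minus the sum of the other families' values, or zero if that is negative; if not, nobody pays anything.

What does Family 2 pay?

Total value 53 ≥ cost 39, so the project is built.
The other families' values sum to 26.
Cost minus that sum is 39 - 26 = 13.

13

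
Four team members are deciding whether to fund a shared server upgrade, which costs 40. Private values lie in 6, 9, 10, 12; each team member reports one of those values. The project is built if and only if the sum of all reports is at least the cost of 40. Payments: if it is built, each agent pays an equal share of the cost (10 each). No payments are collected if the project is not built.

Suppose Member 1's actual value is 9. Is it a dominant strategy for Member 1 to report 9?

No

Consider the case where Member 2 reports 9, Member 3 reports 10 and Member 4 reports 12.
Truthful report 9: project built, pays 10, utility 9 - 10 = -1.
Report 6 instead: project not built, utility 0.
Since 0 > -1, reporting 6 is strictly better here, so truthful reporting is not dominant.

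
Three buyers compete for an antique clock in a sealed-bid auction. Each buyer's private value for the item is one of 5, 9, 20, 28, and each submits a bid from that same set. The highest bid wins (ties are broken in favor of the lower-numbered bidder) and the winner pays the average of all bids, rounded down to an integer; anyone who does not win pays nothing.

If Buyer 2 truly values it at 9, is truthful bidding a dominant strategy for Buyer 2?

Yes

Check each profile of the others' bids and compare truth against every alternative bid.
Others bid (5, 5): truth gives 3, best alternative gives 0.
Others bid (5, 9): truth gives 2, best alternative gives 0.
Others bid (5, 20): truth gives 0, best alternative gives 0.
Others bid (5, 28): truth gives 0, best alternative gives 0.
Others bid (9, 5): truth gives 0, best alternative gives 0.
Others bid (9, 9): truth gives 0, best alternative gives 0.
(Remaining 10 profiles checked similarly; truth is weakly best in each.)
In every case the truthful bid is at least as good as any alternative, so it is a dominant strategy.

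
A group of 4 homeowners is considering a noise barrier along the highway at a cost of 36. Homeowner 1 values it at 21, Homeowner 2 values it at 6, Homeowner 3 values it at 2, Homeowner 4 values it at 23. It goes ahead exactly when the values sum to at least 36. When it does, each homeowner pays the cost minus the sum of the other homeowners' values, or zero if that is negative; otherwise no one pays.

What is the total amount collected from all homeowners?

12

Total value 52 ≥ cost 36, so it is built.
Homeowner 1: others sum to 31; max(0, 36 - 31) = 5.
Homeowner 2: others sum to 46; max(0, 36 - 46) = 0.
Homeowner 3: others sum to 50; max(0, 36 - 50) = 0.
Homeowner 4: others sum to 29; max(0, 36 - 29) = 7.
Total collected = 5 + 0 + 0 + 7 = 12.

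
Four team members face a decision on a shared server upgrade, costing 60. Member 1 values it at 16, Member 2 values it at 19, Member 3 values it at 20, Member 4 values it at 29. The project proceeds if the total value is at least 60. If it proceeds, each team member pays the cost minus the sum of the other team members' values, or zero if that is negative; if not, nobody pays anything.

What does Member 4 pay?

5

Total value 84 ≥ cost 60, so the project is built.
The other team members' values sum to 55.
Cost minus that sum is 60 - 55 = 5.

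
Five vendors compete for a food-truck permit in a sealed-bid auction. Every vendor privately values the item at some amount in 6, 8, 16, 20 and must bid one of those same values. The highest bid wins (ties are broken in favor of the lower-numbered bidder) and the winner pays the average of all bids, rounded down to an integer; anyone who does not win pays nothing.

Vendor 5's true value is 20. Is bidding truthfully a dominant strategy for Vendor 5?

No

Consider the case where Vendor 1 bids 6, Vendor 2 bids 6, Vendor 3 bids 6 and Vendor 4 bids 6.
Truthful bid 20: wins, pays 8, utility 20 - 8 = 12.
Bid 8 instead: wins, pays 6, utility 20 - 6 = 14.
Since 14 > 12, bidding 8 is strictly better here, so truthful bidding is not dominant.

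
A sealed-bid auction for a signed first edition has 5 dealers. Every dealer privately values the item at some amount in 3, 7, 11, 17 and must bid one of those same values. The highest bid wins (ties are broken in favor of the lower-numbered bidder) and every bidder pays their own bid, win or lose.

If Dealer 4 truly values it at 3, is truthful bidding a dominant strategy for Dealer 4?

Yes

Check each profile of the others' bids and compare truth against every alternative bid.
Others bid (3, 3, 3, 11): truth gives -3, best alternative gives -7.
Others bid (3, 3, 3, 17): truth gives -3, best alternative gives -7.
Others bid (3, 3, 7, 3): truth gives -3, best alternative gives -7.
Others bid (3, 3, 7, 7): truth gives -3, best alternative gives -7.
Others bid (3, 3, 7, 11): truth gives -3, best alternative gives -7.
Others bid (3, 3, 7, 17): truth gives -3, best alternative gives -7.
(Remaining 250 profiles checked similarly; truth is weakly best in each.)
In every case the truthful bid is at least as good as any alternative, so it is a dominant strategy.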